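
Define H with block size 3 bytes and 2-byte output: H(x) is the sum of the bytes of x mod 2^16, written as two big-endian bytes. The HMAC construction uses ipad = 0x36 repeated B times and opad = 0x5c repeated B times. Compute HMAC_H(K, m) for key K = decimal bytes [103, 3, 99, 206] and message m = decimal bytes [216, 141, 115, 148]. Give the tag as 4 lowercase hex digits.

0209

Key decimal bytes [103, 3, 99, 206] = 67 03 63 ce is 4 bytes > B = 3, so hash it first: H(key) = 01 9b, then zero-pad to 3 bytes: K' = 01 9b 00.
K' ⊕ ipad = 37 ad 36.  K' ⊕ opad = 5d c7 5c.
Inner input = (K'⊕ipad) ∥ m = 37 ad 36 ∥ d8 8d 73 94.
Inner hash: sum = 55+173+54+216+141+115+148 = 902 → 03 86.
Outer input = (K'⊕opad) ∥ inner = 5d c7 5c ∥ 03 86.
Outer hash (tag): sum = 93+199+92+3+134 = 521 → 02 09.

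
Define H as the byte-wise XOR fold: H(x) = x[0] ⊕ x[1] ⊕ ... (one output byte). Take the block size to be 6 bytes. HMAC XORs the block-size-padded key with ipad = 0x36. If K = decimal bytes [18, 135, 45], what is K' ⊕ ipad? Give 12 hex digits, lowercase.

Key decimal bytes [18, 135, 45] = 12 87 2d is 3 bytes ≤ B = 6; zero-pad to 6 bytes: K' = 12 87 2d 00 00 00.
XOR each byte with 0x36: 12⊕36=24, 87⊕36=b1, 2d⊕36=1b, 00⊕36=36, 00⊕36=36, 00⊕36=36.

24b11b363636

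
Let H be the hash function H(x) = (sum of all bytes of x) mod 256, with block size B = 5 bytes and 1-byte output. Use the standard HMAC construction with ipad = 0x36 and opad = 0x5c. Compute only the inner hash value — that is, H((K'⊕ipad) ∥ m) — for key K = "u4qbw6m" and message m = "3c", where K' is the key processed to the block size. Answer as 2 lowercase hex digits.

0e

Key "u4qbw6m" = 75 34 71 62 77 36 6d is 7 bytes > B = 5, so hash it first: H(key) = 96, then zero-pad to 5 bytes: K' = 96 00 00 00 00.
K' ⊕ ipad = a0 36 36 36 36.
Inner input = a0 36 36 36 36 ∥ 33 63.
Inner hash: sum = 160+54+54+54+54+51+99 = 526; mod 256 = 14 → 0e.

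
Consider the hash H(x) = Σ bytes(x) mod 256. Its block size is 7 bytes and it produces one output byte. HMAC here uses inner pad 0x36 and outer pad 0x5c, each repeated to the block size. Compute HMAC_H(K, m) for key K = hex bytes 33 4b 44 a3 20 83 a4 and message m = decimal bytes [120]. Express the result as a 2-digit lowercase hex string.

Key hex bytes 33 4b 44 a3 20 83 a4 is exactly B = 7 bytes: K' = 33 4b 44 a3 20 83 a4.
K' ⊕ ipad = 05 7d 72 95 16 b5 92.  K' ⊕ opad = 6f 17 18 ff 7c df f8.
Inner input = (K'⊕ipad) ∥ m = 05 7d 72 95 16 b5 92 ∥ 78.
Inner hash: sum = 5+125+114+149+22+181+146+120 = 862; mod 256 = 94 → 5e.
Outer input = (K'⊕opad) ∥ inner = 6f 17 18 ff 7c df f8 ∥ 5e.
Outer hash (tag): sum = 111+23+24+255+124+223+248+94 = 1102; mod 256 = 78 → 4e.

4e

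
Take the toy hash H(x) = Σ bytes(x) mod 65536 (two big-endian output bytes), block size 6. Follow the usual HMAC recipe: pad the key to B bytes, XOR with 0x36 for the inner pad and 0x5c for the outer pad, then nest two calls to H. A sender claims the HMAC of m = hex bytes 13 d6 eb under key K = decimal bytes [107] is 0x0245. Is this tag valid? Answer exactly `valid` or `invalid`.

valid

Key decimal bytes [107] = 6b is 1 byte ≤ B = 6; zero-pad to 6 bytes: K' = 6b 00 00 00 00 00.
K' ⊕ ipad = 5d 36 36 36 36 36; K' ⊕ opad = 37 5c 5c 5c 5c 5c.
Inner hash: sum = 93+54+54+54+54+54+19+214+235 = 831 → 03 3f.
Outer hash (recomputed tag): sum = 55+92+92+92+92+92+3+63 = 581 → 02 45.
Recomputed tag = 0245; claimed = 0245 → match.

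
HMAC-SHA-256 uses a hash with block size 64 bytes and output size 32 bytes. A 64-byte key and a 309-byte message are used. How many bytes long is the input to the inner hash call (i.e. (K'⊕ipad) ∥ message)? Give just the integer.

373

Key is 64 ≤ 64 bytes, zero-padded: |K'| = 64.
Inner input = (K'⊕ipad) ∥ m → 64 + 309 = 373 bytes.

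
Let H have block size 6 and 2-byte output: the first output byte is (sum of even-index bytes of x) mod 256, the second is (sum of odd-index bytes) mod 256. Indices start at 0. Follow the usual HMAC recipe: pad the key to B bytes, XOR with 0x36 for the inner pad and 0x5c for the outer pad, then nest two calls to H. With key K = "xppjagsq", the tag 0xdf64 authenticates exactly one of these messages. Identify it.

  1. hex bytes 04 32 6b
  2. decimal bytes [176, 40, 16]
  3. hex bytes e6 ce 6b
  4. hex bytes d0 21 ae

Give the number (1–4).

3

Key "xppjagsq" = 78 70 70 6a 61 67 73 71 is 8 bytes > B = 6, so hash it first: H(key) = bc b2, then zero-pad to 6 bytes: K' = bc b2 00 00 00 00.
K' ⊕ ipad = 8a 84 36 36 36 36; K' ⊕ opad = e0 ee 5c 5c 5c 5c.
m1: inner = H(8a 84 36 36 36 36 04 32 6b) = 65 22; tag = H(e0 ee 5c 5c 5c 5c 65 22) = fdc8
m2: inner = H(8a 84 36 36 36 36 b0 28 10) = b6 18; tag = H(e0 ee 5c 5c 5c 5c b6 18) = 4ebe
m3: inner = H(8a 84 36 36 36 36 e6 ce 6b) = 47 be; tag = H(e0 ee 5c 5c 5c 5c 47 be) = df64 ← matches
m4: inner = H(8a 84 36 36 36 36 d0 21 ae) = 74 11; tag = H(e0 ee 5c 5c 5c 5c 74 11) = 0cb7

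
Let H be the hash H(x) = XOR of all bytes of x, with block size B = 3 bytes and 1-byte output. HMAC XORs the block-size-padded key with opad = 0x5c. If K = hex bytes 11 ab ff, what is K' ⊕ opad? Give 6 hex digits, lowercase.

4df7a3

Key hex bytes 11 ab ff is exactly B = 3 bytes: K' = 11 ab ff.
XOR each byte with 0x5c: 11⊕5c=4d, ab⊕5c=f7, ff⊕5c=a3.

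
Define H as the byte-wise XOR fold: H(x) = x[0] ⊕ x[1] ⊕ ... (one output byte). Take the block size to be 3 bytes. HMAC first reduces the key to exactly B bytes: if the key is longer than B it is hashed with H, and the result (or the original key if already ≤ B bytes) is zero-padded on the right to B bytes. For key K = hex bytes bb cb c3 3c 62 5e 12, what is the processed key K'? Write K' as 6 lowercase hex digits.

a10000

|K| = 7 > B = 3, so first hash the key.
H(K): XOR bb⊕cb⊕c3⊕3c⊕62⊕5e⊕12 = a1.
Zero-pad H(K) = a1 to 3 bytes: K' = a1 00 00.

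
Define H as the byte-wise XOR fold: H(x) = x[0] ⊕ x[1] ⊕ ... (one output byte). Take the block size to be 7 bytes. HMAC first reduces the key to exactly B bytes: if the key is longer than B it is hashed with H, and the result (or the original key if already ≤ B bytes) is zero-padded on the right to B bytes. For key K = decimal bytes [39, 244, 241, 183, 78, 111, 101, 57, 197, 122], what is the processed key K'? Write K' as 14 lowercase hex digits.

|K| = 10 > B = 7, so first hash the key.
H(K): XOR 27⊕f4⊕f1⊕b7⊕4e⊕6f⊕65⊕39⊕c5⊕7a = 57.
Zero-pad H(K) = 57 to 7 bytes: K' = 57 00 00 00 00 00 00.

57000000000000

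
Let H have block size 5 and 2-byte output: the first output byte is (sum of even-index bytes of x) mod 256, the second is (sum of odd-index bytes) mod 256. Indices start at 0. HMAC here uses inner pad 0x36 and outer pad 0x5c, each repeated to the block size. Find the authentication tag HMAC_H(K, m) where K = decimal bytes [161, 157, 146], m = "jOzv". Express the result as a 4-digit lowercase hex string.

ec53

Key decimal bytes [161, 157, 146] = a1 9d 92 is 3 bytes ≤ B = 5; zero-pad to 5 bytes: K' = a1 9d 92 00 00.
K' ⊕ ipad = 97 ab a4 36 36.  K' ⊕ opad = fd c1 ce 5c 5c.
Inner input = (K'⊕ipad) ∥ m = 97 ab a4 36 36 ∥ 6a 4f 7a 76.
Inner hash: even-index sum = 566 mod 256 = 54; odd-index sum = 453 mod 256 = 197 → 36 c5.
Outer input = (K'⊕opad) ∥ inner = fd c1 ce 5c 5c ∥ 36 c5.
Outer hash (tag): even-index sum = 748 mod 256 = 236; odd-index sum = 339 mod 256 = 83 → ec 53.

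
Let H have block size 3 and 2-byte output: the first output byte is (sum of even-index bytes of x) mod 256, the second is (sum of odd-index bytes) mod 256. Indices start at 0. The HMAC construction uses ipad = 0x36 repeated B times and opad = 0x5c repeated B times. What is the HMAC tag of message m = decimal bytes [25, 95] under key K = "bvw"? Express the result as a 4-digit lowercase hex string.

Key "bvw" = 62 76 77 is exactly B = 3 bytes: K' = 62 76 77.
K' ⊕ ipad = 54 40 41.  K' ⊕ opad = 3e 2a 2b.
Inner input = (K'⊕ipad) ∥ m = 54 40 41 ∥ 19 5f.
Inner hash: even-index sum = 244 mod 256 = 244; odd-index sum = 89 mod 256 = 89 → f4 59.
Outer input = (K'⊕opad) ∥ inner = 3e 2a 2b ∥ f4 59.
Outer hash (tag): even-index sum = 194 mod 256 = 194; odd-index sum = 286 mod 256 = 30 → c2 1e.

c21e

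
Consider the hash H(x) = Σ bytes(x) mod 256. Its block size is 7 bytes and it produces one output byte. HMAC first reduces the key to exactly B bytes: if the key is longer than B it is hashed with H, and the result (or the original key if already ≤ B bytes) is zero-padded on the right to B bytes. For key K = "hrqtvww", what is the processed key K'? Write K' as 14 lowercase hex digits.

Key "hrqtvww" = 68 72 71 74 76 77 77 is exactly B = 7 bytes: K' = 68 72 71 74 76 77 77.

68727174767777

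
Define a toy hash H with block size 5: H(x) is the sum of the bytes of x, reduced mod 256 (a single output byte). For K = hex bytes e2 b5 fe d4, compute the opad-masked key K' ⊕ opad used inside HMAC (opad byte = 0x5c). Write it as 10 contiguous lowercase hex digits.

bee9a2885c

Key hex bytes e2 b5 fe d4 is 4 bytes ≤ B = 5; zero-pad to 5 bytes: K' = e2 b5 fe d4 00.
XOR each byte with 0x5c: e2⊕5c=be, b5⊕5c=e9, fe⊕5c=a2, d4⊕5c=88, 00⊕5c=5c.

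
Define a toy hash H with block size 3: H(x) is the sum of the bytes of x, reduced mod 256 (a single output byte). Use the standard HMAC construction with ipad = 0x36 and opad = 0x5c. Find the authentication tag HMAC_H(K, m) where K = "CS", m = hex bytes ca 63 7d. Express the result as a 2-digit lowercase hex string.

44

Key "CS" = 43 53 is 2 bytes ≤ B = 3; zero-pad to 3 bytes: K' = 43 53 00.
K' ⊕ ipad = 75 65 36.  K' ⊕ opad = 1f 0f 5c.
Inner input = (K'⊕ipad) ∥ m = 75 65 36 ∥ ca 63 7d.
Inner hash: sum = 117+101+54+202+99+125 = 698; mod 256 = 186 → ba.
Outer input = (K'⊕opad) ∥ inner = 1f 0f 5c ∥ ba.
Outer hash (tag): sum = 31+15+92+186 = 324; mod 256 = 68 → 44.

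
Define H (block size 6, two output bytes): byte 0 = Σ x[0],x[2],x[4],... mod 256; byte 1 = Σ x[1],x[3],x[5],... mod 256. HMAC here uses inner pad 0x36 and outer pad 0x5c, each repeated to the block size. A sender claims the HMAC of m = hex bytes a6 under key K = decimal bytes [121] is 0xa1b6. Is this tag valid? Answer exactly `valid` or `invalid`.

invalid

Key decimal bytes [121] = 79 is 1 byte ≤ B = 6; zero-pad to 6 bytes: K' = 79 00 00 00 00 00.
K' ⊕ ipad = 4f 36 36 36 36 36; K' ⊕ opad = 25 5c 5c 5c 5c 5c.
Inner hash: even-index sum = 353 mod 256 = 97; odd-index sum = 162 mod 256 = 162 → 61 a2.
Outer hash (recomputed tag): even-index sum = 318 mod 256 = 62; odd-index sum = 438 mod 256 = 182 → 3e b6.
Recomputed tag = 3eb6; claimed = a1b6 → mismatch.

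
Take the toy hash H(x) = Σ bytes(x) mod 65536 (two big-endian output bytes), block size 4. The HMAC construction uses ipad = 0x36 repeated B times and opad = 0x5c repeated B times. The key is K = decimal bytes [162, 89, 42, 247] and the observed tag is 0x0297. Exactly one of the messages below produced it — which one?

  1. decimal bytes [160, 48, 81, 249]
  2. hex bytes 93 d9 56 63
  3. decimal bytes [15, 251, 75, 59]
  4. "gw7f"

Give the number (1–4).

Key decimal bytes [162, 89, 42, 247] = a2 59 2a f7 is exactly B = 4 bytes: K' = a2 59 2a f7.
K' ⊕ ipad = 94 6f 1c c1; K' ⊕ opad = fe 05 76 ab.
m1: inner = H(94 6f 1c c1 a0 30 51 f9) = 03 fa; tag = H(fe 05 76 ab 03 fa) = 0321
m2: inner = H(94 6f 1c c1 93 d9 56 63) = 04 05; tag = H(fe 05 76 ab 04 05) = 022d
m3: inner = H(94 6f 1c c1 0f fb 4b 3b) = 03 70; tag = H(fe 05 76 ab 03 70) = 0297 ← matches
m4: inner = H(94 6f 1c c1 67 77 37 66) = 03 5b; tag = H(fe 05 76 ab 03 5b) = 0282

3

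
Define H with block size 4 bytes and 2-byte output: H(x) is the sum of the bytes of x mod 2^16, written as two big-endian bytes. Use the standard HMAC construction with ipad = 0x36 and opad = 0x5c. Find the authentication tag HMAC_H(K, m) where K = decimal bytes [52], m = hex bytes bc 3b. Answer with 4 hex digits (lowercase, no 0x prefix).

0218

Key decimal bytes [52] = 34 is 1 byte ≤ B = 4; zero-pad to 4 bytes: K' = 34 00 00 00.
K' ⊕ ipad = 02 36 36 36.  K' ⊕ opad = 68 5c 5c 5c.
Inner input = (K'⊕ipad) ∥ m = 02 36 36 36 ∥ bc 3b.
Inner hash: sum = 2+54+54+54+188+59 = 411 → 01 9b.
Outer input = (K'⊕opad) ∥ inner = 68 5c 5c 5c ∥ 01 9b.
Outer hash (tag): sum = 104+92+92+92+1+155 = 536 → 02 18.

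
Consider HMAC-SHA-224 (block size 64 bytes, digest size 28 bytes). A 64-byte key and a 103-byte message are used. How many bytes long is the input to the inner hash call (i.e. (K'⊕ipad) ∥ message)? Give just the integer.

167

Key is 64 ≤ 64 bytes, zero-padded: |K'| = 64.
Inner input = (K'⊕ipad) ∥ m → 64 + 103 = 167 bytes.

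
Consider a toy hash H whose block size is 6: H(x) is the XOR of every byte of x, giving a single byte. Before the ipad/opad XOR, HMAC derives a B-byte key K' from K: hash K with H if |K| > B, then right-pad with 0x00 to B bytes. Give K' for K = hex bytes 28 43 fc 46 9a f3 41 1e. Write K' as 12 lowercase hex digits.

e70000000000

|K| = 8 > B = 6, so first hash the key.
H(K): XOR 28⊕43⊕fc⊕46⊕9a⊕f3⊕41⊕1e = e7.
Zero-pad H(K) = e7 to 6 bytes: K' = e7 00 00 00 00 00.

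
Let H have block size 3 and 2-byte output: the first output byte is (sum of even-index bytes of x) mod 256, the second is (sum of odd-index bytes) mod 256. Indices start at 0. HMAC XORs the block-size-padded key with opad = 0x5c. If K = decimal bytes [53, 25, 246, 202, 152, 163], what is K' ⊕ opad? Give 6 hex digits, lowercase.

Key decimal bytes [53, 25, 246, 202, 152, 163] = 35 19 f6 ca 98 a3 is 6 bytes > B = 3, so hash it first: H(key) = c3 86, then zero-pad to 3 bytes: K' = c3 86 00.
XOR each byte with 0x5c: c3⊕5c=9f, 86⊕5c=da, 00⊕5c=5c.

9fda5c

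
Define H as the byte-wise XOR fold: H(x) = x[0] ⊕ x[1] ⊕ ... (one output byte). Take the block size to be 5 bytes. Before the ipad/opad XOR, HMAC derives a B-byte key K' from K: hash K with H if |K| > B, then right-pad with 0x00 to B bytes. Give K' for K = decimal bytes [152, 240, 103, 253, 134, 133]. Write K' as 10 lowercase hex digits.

|K| = 6 > B = 5, so first hash the key.
H(K): XOR 98⊕f0⊕67⊕fd⊕86⊕85 = f1.
Zero-pad H(K) = f1 to 5 bytes: K' = f1 00 00 00 00.

f100000000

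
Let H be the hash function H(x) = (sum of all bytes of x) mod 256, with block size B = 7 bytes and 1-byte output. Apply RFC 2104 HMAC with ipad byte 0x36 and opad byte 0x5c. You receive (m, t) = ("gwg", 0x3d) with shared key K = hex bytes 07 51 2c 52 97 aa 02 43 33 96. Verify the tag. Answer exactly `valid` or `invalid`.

valid

Key hex bytes 07 51 2c 52 97 aa 02 43 33 96 is 10 bytes > B = 7, so hash it first: H(key) = 25, then zero-pad to 7 bytes: K' = 25 00 00 00 00 00 00.
K' ⊕ ipad = 13 36 36 36 36 36 36; K' ⊕ opad = 79 5c 5c 5c 5c 5c 5c.
Inner hash: sum = 19+54+54+54+54+54+54+103+119+103 = 668; mod 256 = 156 → 9c.
Outer hash (recomputed tag): sum = 121+92+92+92+92+92+92+156 = 829; mod 256 = 61 → 3d.
Recomputed tag = 3d; claimed = 3d → match.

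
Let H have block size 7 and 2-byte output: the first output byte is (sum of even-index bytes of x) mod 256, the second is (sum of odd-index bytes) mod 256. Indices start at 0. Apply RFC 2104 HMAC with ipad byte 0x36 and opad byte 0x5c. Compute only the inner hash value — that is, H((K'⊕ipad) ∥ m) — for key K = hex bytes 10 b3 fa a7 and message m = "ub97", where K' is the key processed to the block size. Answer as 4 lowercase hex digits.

f7fa

Key hex bytes 10 b3 fa a7 is 4 bytes ≤ B = 7; zero-pad to 7 bytes: K' = 10 b3 fa a7 00 00 00.
K' ⊕ ipad = 26 85 cc 91 36 36 36.
Inner input = 26 85 cc 91 36 36 36 ∥ 75 62 39 37.
Inner hash: even-index sum = 503 mod 256 = 247; odd-index sum = 506 mod 256 = 250 → f7 fa.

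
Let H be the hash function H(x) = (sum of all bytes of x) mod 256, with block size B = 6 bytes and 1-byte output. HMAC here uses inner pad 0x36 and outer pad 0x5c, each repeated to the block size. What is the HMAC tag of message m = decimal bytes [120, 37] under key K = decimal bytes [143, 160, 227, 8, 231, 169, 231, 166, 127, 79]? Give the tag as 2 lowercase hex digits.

03

Key decimal bytes [143, 160, 227, 8, 231, 169, 231, 166, 127, 79] = 8f a0 e3 08 e7 a9 e7 a6 7f 4f is 10 bytes > B = 6, so hash it first: H(key) = 05, then zero-pad to 6 bytes: K' = 05 00 00 00 00 00.
K' ⊕ ipad = 33 36 36 36 36 36.  K' ⊕ opad = 59 5c 5c 5c 5c 5c.
Inner input = (K'⊕ipad) ∥ m = 33 36 36 36 36 36 ∥ 78 25.
Inner hash: sum = 51+54+54+54+54+54+120+37 = 478; mod 256 = 222 → de.
Outer input = (K'⊕opad) ∥ inner = 59 5c 5c 5c 5c 5c ∥ de.
Outer hash (tag): sum = 89+92+92+92+92+92+222 = 771; mod 256 = 3 → 03.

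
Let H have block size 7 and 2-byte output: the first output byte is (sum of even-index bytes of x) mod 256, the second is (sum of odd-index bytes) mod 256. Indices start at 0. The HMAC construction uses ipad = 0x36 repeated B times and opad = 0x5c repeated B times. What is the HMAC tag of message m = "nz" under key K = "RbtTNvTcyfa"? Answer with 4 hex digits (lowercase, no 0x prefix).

Key "RbtTNvTcyfa" = 52 62 74 54 4e 76 54 63 79 66 61 is 11 bytes > B = 7, so hash it first: H(key) = 42 f5, then zero-pad to 7 bytes: K' = 42 f5 00 00 00 00 00.
K' ⊕ ipad = 74 c3 36 36 36 36 36.  K' ⊕ opad = 1e a9 5c 5c 5c 5c 5c.
Inner input = (K'⊕ipad) ∥ m = 74 c3 36 36 36 36 36 ∥ 6e 7a.
Inner hash: even-index sum = 400 mod 256 = 144; odd-index sum = 413 mod 256 = 157 → 90 9d.
Outer input = (K'⊕opad) ∥ inner = 1e a9 5c 5c 5c 5c 5c ∥ 90 9d.
Outer hash (tag): even-index sum = 463 mod 256 = 207; odd-index sum = 497 mod 256 = 241 → cf f1.

cff1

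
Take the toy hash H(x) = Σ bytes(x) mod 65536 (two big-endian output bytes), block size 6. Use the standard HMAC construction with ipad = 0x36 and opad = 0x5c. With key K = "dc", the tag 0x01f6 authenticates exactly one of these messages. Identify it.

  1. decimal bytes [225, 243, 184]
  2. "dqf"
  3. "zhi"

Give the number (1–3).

1

Key "dc" = 64 63 is 2 bytes ≤ B = 6; zero-pad to 6 bytes: K' = 64 63 00 00 00 00.
K' ⊕ ipad = 52 55 36 36 36 36; K' ⊕ opad = 38 3f 5c 5c 5c 5c.
m1: inner = H(52 55 36 36 36 36 e1 f3 b8) = 04 0b; tag = H(38 3f 5c 5c 5c 5c 04 0b) = 01f6 ← matches
m2: inner = H(52 55 36 36 36 36 64 71 66) = 02 ba; tag = H(38 3f 5c 5c 5c 5c 02 ba) = 02a3
m3: inner = H(52 55 36 36 36 36 7a 68 69) = 02 ca; tag = H(38 3f 5c 5c 5c 5c 02 ca) = 02b3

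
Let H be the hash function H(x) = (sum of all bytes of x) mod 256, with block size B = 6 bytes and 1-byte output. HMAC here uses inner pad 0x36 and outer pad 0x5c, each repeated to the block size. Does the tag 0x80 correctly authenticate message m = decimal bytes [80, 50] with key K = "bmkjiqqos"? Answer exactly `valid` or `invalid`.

Key "bmkjiqqos" = 62 6d 6b 6a 69 71 71 6f 73 is 9 bytes > B = 6, so hash it first: H(key) = d1, then zero-pad to 6 bytes: K' = d1 00 00 00 00 00.
K' ⊕ ipad = e7 36 36 36 36 36; K' ⊕ opad = 8d 5c 5c 5c 5c 5c.
Inner hash: sum = 231+54+54+54+54+54+80+50 = 631; mod 256 = 119 → 77.
Outer hash (recomputed tag): sum = 141+92+92+92+92+92+119 = 720; mod 256 = 208 → d0.
Recomputed tag = d0; claimed = 80 → mismatch.

invalid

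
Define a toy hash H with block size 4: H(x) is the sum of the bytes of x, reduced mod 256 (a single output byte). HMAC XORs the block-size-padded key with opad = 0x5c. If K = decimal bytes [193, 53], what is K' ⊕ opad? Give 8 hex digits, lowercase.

Key decimal bytes [193, 53] = c1 35 is 2 bytes ≤ B = 4; zero-pad to 4 bytes: K' = c1 35 00 00.
XOR each byte with 0x5c: c1⊕5c=9d, 35⊕5c=69, 00⊕5c=5c, 00⊕5c=5c.

9d695c5c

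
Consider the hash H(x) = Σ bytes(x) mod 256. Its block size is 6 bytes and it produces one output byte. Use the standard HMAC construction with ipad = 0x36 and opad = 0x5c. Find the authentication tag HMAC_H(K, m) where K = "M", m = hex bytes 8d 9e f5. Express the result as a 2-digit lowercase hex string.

Key "M" = 4d is 1 byte ≤ B = 6; zero-pad to 6 bytes: K' = 4d 00 00 00 00 00.
K' ⊕ ipad = 7b 36 36 36 36 36.  K' ⊕ opad = 11 5c 5c 5c 5c 5c.
Inner input = (K'⊕ipad) ∥ m = 7b 36 36 36 36 36 ∥ 8d 9e f5.
Inner hash: sum = 123+54+54+54+54+54+141+158+245 = 937; mod 256 = 169 → a9.
Outer input = (K'⊕opad) ∥ inner = 11 5c 5c 5c 5c 5c ∥ a9.
Outer hash (tag): sum = 17+92+92+92+92+92+169 = 646; mod 256 = 134 → 86.

86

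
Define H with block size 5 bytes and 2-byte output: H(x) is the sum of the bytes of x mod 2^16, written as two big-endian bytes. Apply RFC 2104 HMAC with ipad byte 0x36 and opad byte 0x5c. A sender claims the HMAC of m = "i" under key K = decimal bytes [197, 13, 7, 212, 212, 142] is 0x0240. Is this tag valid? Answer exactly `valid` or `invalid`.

Key decimal bytes [197, 13, 7, 212, 212, 142] = c5 0d 07 d4 d4 8e is 6 bytes > B = 5, so hash it first: H(key) = 03 0f, then zero-pad to 5 bytes: K' = 03 0f 00 00 00.
K' ⊕ ipad = 35 39 36 36 36; K' ⊕ opad = 5f 53 5c 5c 5c.
Inner hash: sum = 53+57+54+54+54+105 = 377 → 01 79.
Outer hash (recomputed tag): sum = 95+83+92+92+92+1+121 = 576 → 02 40.
Recomputed tag = 0240; claimed = 0240 → match.

valid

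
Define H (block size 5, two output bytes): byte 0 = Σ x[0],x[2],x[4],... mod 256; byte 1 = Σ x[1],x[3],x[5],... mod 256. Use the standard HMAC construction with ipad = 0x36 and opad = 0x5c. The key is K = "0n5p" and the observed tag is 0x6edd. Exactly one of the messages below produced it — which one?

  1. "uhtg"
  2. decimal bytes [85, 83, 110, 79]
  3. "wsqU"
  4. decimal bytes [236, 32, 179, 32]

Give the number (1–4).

4

Key "0n5p" = 30 6e 35 70 is 4 bytes ≤ B = 5; zero-pad to 5 bytes: K' = 30 6e 35 70 00.
K' ⊕ ipad = 06 58 03 46 36; K' ⊕ opad = 6c 32 69 2c 5c.
m1: inner = H(06 58 03 46 36 75 68 74 67) = 0e 87; tag = H(6c 32 69 2c 5c 0e 87) = b86c
m2: inner = H(06 58 03 46 36 55 53 6e 4f) = e1 61; tag = H(6c 32 69 2c 5c e1 61) = 923f
m3: inner = H(06 58 03 46 36 77 73 71 55) = 07 86; tag = H(6c 32 69 2c 5c 07 86) = b765
m4: inner = H(06 58 03 46 36 ec 20 b3 20) = 7f 3d; tag = H(6c 32 69 2c 5c 7f 3d) = 6edd ← matches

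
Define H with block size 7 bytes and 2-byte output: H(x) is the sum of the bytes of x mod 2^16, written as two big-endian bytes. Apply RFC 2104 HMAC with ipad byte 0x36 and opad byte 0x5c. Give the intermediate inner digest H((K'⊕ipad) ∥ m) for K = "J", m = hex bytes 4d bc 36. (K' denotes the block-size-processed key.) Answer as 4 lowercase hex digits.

02ff

Key "J" = 4a is 1 byte ≤ B = 7; zero-pad to 7 bytes: K' = 4a 00 00 00 00 00 00.
K' ⊕ ipad = 7c 36 36 36 36 36 36.
Inner input = 7c 36 36 36 36 36 36 ∥ 4d bc 36.
Inner hash: sum = 124+54+54+54+54+54+54+77+188+54 = 767 → 02 ff.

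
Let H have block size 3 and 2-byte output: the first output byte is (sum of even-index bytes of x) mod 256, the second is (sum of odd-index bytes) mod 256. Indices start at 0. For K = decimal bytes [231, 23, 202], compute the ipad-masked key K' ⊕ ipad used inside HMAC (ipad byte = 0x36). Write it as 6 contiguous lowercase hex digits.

d121fc

Key decimal bytes [231, 23, 202] = e7 17 ca is exactly B = 3 bytes: K' = e7 17 ca.
XOR each byte with 0x36: e7⊕36=d1, 17⊕36=21, ca⊕36=fc.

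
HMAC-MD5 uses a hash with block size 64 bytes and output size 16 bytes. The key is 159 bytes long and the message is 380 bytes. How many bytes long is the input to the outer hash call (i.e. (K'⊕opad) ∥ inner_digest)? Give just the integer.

Key is 159 > 64 bytes, so it is hashed to 16 bytes then zero-padded to 64: |K'| = 64.
Outer input = (K'⊕opad) ∥ H(inner) → 64 + 16 = 80 bytes.

80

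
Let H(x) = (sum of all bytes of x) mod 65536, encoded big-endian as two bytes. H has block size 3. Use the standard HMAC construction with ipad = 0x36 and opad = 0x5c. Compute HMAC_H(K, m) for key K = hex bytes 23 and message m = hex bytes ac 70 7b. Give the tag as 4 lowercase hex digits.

0151

Key hex bytes 23 is 1 byte ≤ B = 3; zero-pad to 3 bytes: K' = 23 00 00.
K' ⊕ ipad = 15 36 36.  K' ⊕ opad = 7f 5c 5c.
Inner input = (K'⊕ipad) ∥ m = 15 36 36 ∥ ac 70 7b.
Inner hash: sum = 21+54+54+172+112+123 = 536 → 02 18.
Outer input = (K'⊕opad) ∥ inner = 7f 5c 5c ∥ 02 18.
Outer hash (tag): sum = 127+92+92+2+24 = 337 → 01 51.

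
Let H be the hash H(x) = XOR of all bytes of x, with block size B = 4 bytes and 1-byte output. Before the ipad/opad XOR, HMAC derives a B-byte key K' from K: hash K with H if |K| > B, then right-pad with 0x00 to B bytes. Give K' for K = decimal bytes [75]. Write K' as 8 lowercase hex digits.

Key decimal bytes [75] = 4b is 1 byte ≤ B = 4; zero-pad to 4 bytes: K' = 4b 00 00 00.

4b000000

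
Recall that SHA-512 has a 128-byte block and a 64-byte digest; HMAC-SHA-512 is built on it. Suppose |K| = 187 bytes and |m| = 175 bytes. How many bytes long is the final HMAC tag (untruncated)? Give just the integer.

64

The tag is one SHA-512 digest: 64 bytes.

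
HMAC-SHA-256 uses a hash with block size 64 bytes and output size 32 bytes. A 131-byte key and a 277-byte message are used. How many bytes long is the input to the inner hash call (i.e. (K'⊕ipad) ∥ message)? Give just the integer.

341

Key is 131 > 64 bytes, so it is hashed to 32 bytes then zero-padded to 64: |K'| = 64.
Inner input = (K'⊕ipad) ∥ m → 64 + 277 = 341 bytes.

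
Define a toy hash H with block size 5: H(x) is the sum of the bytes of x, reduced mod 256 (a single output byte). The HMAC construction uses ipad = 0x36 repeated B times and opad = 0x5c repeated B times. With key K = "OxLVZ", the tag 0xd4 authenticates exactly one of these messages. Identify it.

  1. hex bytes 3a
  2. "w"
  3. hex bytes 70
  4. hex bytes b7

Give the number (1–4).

Key "OxLVZ" = 4f 78 4c 56 5a is exactly B = 5 bytes: K' = 4f 78 4c 56 5a.
K' ⊕ ipad = 79 4e 7a 60 6c; K' ⊕ opad = 13 24 10 0a 06.
m1: inner = H(79 4e 7a 60 6c 3a) = 47; tag = H(13 24 10 0a 06 47) = 9e
m2: inner = H(79 4e 7a 60 6c 77) = 84; tag = H(13 24 10 0a 06 84) = db
m3: inner = H(79 4e 7a 60 6c 70) = 7d; tag = H(13 24 10 0a 06 7d) = d4 ← matches
m4: inner = H(79 4e 7a 60 6c b7) = c4; tag = H(13 24 10 0a 06 c4) = 1b

3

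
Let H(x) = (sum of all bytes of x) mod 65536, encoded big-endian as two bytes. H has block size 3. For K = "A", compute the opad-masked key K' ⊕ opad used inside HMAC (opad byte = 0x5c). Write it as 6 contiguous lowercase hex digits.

Key "A" = 41 is 1 byte ≤ B = 3; zero-pad to 3 bytes: K' = 41 00 00.
XOR each byte with 0x5c: 41⊕5c=1d, 00⊕5c=5c, 00⊕5c=5c.

1d5c5c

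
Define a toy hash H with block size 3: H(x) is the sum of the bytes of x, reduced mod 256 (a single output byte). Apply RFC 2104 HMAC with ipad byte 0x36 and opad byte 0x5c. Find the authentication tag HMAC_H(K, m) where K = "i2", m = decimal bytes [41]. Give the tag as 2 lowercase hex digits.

c1

Key "i2" = 69 32 is 2 bytes ≤ B = 3; zero-pad to 3 bytes: K' = 69 32 00.
K' ⊕ ipad = 5f 04 36.  K' ⊕ opad = 35 6e 5c.
Inner input = (K'⊕ipad) ∥ m = 5f 04 36 ∥ 29.
Inner hash: sum = 95+4+54+41 = 194 → c2.
Outer input = (K'⊕opad) ∥ inner = 35 6e 5c ∥ c2.
Outer hash (tag): sum = 53+110+92+194 = 449; mod 256 = 193 → c1.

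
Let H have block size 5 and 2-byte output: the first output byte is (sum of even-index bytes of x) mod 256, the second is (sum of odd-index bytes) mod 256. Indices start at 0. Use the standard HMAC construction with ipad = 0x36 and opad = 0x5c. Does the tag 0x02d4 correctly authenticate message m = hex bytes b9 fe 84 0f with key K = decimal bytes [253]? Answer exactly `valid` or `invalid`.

invalid

Key decimal bytes [253] = fd is 1 byte ≤ B = 5; zero-pad to 5 bytes: K' = fd 00 00 00 00.
K' ⊕ ipad = cb 36 36 36 36; K' ⊕ opad = a1 5c 5c 5c 5c.
Inner hash: even-index sum = 580 mod 256 = 68; odd-index sum = 425 mod 256 = 169 → 44 a9.
Outer hash (recomputed tag): even-index sum = 514 mod 256 = 2; odd-index sum = 252 mod 256 = 252 → 02 fc.
Recomputed tag = 02fc; claimed = 02d4 → mismatch.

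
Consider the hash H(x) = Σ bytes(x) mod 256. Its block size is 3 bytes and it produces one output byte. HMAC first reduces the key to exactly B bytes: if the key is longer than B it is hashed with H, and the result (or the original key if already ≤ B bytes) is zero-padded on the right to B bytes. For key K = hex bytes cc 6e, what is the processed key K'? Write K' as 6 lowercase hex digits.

Key hex bytes cc 6e is 2 bytes ≤ B = 3; zero-pad to 3 bytes: K' = cc 6e 00.

cc6e00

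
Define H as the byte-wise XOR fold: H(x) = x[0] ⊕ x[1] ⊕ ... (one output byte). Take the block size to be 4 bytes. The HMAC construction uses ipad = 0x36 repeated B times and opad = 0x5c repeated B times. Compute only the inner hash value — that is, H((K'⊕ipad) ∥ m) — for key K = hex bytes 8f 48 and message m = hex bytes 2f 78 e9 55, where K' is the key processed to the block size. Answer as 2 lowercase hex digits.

2c

Key hex bytes 8f 48 is 2 bytes ≤ B = 4; zero-pad to 4 bytes: K' = 8f 48 00 00.
K' ⊕ ipad = b9 7e 36 36.
Inner input = b9 7e 36 36 ∥ 2f 78 e9 55.
Inner hash: XOR b9⊕7e⊕36⊕36⊕2f⊕78⊕e9⊕55 = 2c.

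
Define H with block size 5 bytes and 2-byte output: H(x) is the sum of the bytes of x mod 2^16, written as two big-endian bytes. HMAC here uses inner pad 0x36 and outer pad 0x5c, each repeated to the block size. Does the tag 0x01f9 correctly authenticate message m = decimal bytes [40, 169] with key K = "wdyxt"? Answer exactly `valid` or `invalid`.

Key "wdyxt" = 77 64 79 78 74 is exactly B = 5 bytes: K' = 77 64 79 78 74.
K' ⊕ ipad = 41 52 4f 4e 42; K' ⊕ opad = 2b 38 25 24 28.
Inner hash: sum = 65+82+79+78+66+40+169 = 579 → 02 43.
Outer hash (recomputed tag): sum = 43+56+37+36+40+2+67 = 281 → 01 19.
Recomputed tag = 0119; claimed = 01f9 → mismatch.

invalid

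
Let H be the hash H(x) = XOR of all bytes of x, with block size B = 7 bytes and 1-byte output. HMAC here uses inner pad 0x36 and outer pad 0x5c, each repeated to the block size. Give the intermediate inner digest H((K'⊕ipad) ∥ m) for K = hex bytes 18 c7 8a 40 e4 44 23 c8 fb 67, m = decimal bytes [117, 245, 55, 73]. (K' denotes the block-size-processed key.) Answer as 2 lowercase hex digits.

Key hex bytes 18 c7 8a 40 e4 44 23 c8 fb 67 is 10 bytes > B = 7, so hash it first: H(key) = c2, then zero-pad to 7 bytes: K' = c2 00 00 00 00 00 00.
K' ⊕ ipad = f4 36 36 36 36 36 36.
Inner input = f4 36 36 36 36 36 36 ∥ 75 f5 37 49.
Inner hash: XOR f4⊕36⊕36⊕36⊕36⊕36⊕36⊕75⊕f5⊕37⊕49 = 0a.

0a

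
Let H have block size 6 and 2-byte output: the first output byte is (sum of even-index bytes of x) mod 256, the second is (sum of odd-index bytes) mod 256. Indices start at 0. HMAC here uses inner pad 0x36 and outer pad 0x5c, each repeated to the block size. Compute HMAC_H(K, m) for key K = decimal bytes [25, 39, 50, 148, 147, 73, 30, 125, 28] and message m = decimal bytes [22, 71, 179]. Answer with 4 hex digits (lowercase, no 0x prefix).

5fff

Key decimal bytes [25, 39, 50, 148, 147, 73, 30, 125, 28] = 19 27 32 94 93 49 1e 7d 1c is 9 bytes > B = 6, so hash it first: H(key) = 18 81, then zero-pad to 6 bytes: K' = 18 81 00 00 00 00.
K' ⊕ ipad = 2e b7 36 36 36 36.  K' ⊕ opad = 44 dd 5c 5c 5c 5c.
Inner input = (K'⊕ipad) ∥ m = 2e b7 36 36 36 36 ∥ 16 47 b3.
Inner hash: even-index sum = 355 mod 256 = 99; odd-index sum = 362 mod 256 = 106 → 63 6a.
Outer input = (K'⊕opad) ∥ inner = 44 dd 5c 5c 5c 5c ∥ 63 6a.
Outer hash (tag): even-index sum = 351 mod 256 = 95; odd-index sum = 511 mod 256 = 255 → 5f ff.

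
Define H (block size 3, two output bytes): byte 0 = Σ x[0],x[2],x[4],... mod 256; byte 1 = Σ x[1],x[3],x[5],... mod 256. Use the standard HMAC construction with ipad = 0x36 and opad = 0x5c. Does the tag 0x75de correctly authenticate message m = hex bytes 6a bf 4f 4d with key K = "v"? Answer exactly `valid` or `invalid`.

Key "v" = 76 is 1 byte ≤ B = 3; zero-pad to 3 bytes: K' = 76 00 00.
K' ⊕ ipad = 40 36 36; K' ⊕ opad = 2a 5c 5c.
Inner hash: even-index sum = 386 mod 256 = 130; odd-index sum = 239 mod 256 = 239 → 82 ef.
Outer hash (recomputed tag): even-index sum = 373 mod 256 = 117; odd-index sum = 222 mod 256 = 222 → 75 de.
Recomputed tag = 75de; claimed = 75de → match.

valid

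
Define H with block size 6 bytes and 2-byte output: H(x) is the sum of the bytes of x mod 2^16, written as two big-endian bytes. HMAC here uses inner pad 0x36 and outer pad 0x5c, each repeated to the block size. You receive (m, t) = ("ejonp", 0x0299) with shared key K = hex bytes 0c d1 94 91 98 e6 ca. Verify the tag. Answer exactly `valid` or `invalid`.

invalid

Key hex bytes 0c d1 94 91 98 e6 ca is 7 bytes > B = 6, so hash it first: H(key) = 04 4a, then zero-pad to 6 bytes: K' = 04 4a 00 00 00 00.
K' ⊕ ipad = 32 7c 36 36 36 36; K' ⊕ opad = 58 16 5c 5c 5c 5c.
Inner hash: sum = 50+124+54+54+54+54+101+106+111+110+112 = 930 → 03 a2.
Outer hash (recomputed tag): sum = 88+22+92+92+92+92+3+162 = 643 → 02 83.
Recomputed tag = 0283; claimed = 0299 → mismatch.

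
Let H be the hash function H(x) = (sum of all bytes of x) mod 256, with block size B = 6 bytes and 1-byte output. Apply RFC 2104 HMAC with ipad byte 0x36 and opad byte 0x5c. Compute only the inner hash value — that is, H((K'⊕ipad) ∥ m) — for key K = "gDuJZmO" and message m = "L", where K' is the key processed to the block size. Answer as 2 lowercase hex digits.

Key "gDuJZmO" = 67 44 75 4a 5a 6d 4f is 7 bytes > B = 6, so hash it first: H(key) = 80, then zero-pad to 6 bytes: K' = 80 00 00 00 00 00.
K' ⊕ ipad = b6 36 36 36 36 36.
Inner input = b6 36 36 36 36 36 ∥ 4c.
Inner hash: sum = 182+54+54+54+54+54+76 = 528; mod 256 = 16 → 10.

10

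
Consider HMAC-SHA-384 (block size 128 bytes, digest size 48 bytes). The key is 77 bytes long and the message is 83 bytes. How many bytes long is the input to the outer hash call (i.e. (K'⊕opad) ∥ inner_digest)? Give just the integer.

176

Key is 77 ≤ 128 bytes, zero-padded: |K'| = 128.
Outer input = (K'⊕opad) ∥ H(inner) → 128 + 48 = 176 bytes.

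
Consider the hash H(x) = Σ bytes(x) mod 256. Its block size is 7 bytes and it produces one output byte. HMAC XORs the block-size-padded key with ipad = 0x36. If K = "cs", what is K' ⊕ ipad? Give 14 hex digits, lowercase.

Key "cs" = 63 73 is 2 bytes ≤ B = 7; zero-pad to 7 bytes: K' = 63 73 00 00 00 00 00.
XOR each byte with 0x36: 63⊕36=55, 73⊕36=45, 00⊕36=36, 00⊕36=36, 00⊕36=36, 00⊕36=36, 00⊕36=36.

55453636363636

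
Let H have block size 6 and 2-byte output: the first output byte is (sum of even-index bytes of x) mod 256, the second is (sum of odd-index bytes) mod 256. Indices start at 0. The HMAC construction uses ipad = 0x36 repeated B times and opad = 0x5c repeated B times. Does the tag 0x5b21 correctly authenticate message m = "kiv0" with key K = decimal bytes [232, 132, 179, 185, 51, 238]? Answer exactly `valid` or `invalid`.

Key decimal bytes [232, 132, 179, 185, 51, 238] = e8 84 b3 b9 33 ee is exactly B = 6 bytes: K' = e8 84 b3 b9 33 ee.
K' ⊕ ipad = de b2 85 8f 05 d8; K' ⊕ opad = b4 d8 ef e5 6f b2.
Inner hash: even-index sum = 585 mod 256 = 73; odd-index sum = 690 mod 256 = 178 → 49 b2.
Outer hash (recomputed tag): even-index sum = 603 mod 256 = 91; odd-index sum = 801 mod 256 = 33 → 5b 21.
Recomputed tag = 5b21; claimed = 5b21 → match.

valid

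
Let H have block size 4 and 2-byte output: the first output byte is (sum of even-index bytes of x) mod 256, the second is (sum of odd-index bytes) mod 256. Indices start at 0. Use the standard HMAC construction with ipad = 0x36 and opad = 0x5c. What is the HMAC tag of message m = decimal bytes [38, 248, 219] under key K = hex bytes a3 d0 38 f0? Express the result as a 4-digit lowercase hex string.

Key hex bytes a3 d0 38 f0 is exactly B = 4 bytes: K' = a3 d0 38 f0.
K' ⊕ ipad = 95 e6 0e c6.  K' ⊕ opad = ff 8c 64 ac.
Inner input = (K'⊕ipad) ∥ m = 95 e6 0e c6 ∥ 26 f8 db.
Inner hash: even-index sum = 420 mod 256 = 164; odd-index sum = 676 mod 256 = 164 → a4 a4.
Outer input = (K'⊕opad) ∥ inner = ff 8c 64 ac ∥ a4 a4.
Outer hash (tag): even-index sum = 519 mod 256 = 7; odd-index sum = 476 mod 256 = 220 → 07 dc.

07dc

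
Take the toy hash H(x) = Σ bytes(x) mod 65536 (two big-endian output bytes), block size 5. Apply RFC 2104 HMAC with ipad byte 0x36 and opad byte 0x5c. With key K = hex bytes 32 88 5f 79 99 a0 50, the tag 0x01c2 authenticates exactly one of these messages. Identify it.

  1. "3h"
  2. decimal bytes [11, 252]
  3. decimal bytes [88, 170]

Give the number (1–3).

Key hex bytes 32 88 5f 79 99 a0 50 is 7 bytes > B = 5, so hash it first: H(key) = 03 1b, then zero-pad to 5 bytes: K' = 03 1b 00 00 00.
K' ⊕ ipad = 35 2d 36 36 36; K' ⊕ opad = 5f 47 5c 5c 5c.
m1: inner = H(35 2d 36 36 36 33 68) = 01 9f; tag = H(5f 47 5c 5c 5c 01 9f) = 025a
m2: inner = H(35 2d 36 36 36 0b fc) = 02 0b; tag = H(5f 47 5c 5c 5c 02 0b) = 01c7
m3: inner = H(35 2d 36 36 36 58 aa) = 02 06; tag = H(5f 47 5c 5c 5c 02 06) = 01c2 ← matches

3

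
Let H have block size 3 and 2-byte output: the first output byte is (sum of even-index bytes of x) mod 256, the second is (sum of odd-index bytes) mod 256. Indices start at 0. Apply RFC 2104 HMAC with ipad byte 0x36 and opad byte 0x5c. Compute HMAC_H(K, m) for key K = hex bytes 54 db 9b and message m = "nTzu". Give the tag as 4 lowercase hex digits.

a45f

Key hex bytes 54 db 9b is exactly B = 3 bytes: K' = 54 db 9b.
K' ⊕ ipad = 62 ed ad.  K' ⊕ opad = 08 87 c7.
Inner input = (K'⊕ipad) ∥ m = 62 ed ad ∥ 6e 54 7a 75.
Inner hash: even-index sum = 472 mod 256 = 216; odd-index sum = 469 mod 256 = 213 → d8 d5.
Outer input = (K'⊕opad) ∥ inner = 08 87 c7 ∥ d8 d5.
Outer hash (tag): even-index sum = 420 mod 256 = 164; odd-index sum = 351 mod 256 = 95 → a4 5f.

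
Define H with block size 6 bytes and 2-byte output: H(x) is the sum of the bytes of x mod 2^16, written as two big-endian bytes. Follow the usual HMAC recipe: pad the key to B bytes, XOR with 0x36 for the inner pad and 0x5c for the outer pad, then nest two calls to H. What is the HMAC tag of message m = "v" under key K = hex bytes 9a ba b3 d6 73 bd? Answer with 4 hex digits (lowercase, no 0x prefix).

051b

Key hex bytes 9a ba b3 d6 73 bd is exactly B = 6 bytes: K' = 9a ba b3 d6 73 bd.
K' ⊕ ipad = ac 8c 85 e0 45 8b.  K' ⊕ opad = c6 e6 ef 8a 2f e1.
Inner input = (K'⊕ipad) ∥ m = ac 8c 85 e0 45 8b ∥ 76.
Inner hash: sum = 172+140+133+224+69+139+118 = 995 → 03 e3.
Outer input = (K'⊕opad) ∥ inner = c6 e6 ef 8a 2f e1 ∥ 03 e3.
Outer hash (tag): sum = 198+230+239+138+47+225+3+227 = 1307 → 05 1b.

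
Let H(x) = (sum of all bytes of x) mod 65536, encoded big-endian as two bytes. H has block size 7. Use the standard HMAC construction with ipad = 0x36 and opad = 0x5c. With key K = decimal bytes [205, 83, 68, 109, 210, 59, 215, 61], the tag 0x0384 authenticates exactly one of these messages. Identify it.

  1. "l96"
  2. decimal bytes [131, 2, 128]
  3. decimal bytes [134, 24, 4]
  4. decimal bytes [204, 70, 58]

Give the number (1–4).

Key decimal bytes [205, 83, 68, 109, 210, 59, 215, 61] = cd 53 44 6d d2 3b d7 3d is 8 bytes > B = 7, so hash it first: H(key) = 03 f2, then zero-pad to 7 bytes: K' = 03 f2 00 00 00 00 00.
K' ⊕ ipad = 35 c4 36 36 36 36 36; K' ⊕ opad = 5f ae 5c 5c 5c 5c 5c.
m1: inner = H(35 c4 36 36 36 36 36 6c 39 36) = 02 e2; tag = H(5f ae 5c 5c 5c 5c 5c 02 e2) = 03bd
m2: inner = H(35 c4 36 36 36 36 36 83 02 80) = 03 0c; tag = H(5f ae 5c 5c 5c 5c 5c 03 0c) = 02e8
m3: inner = H(35 c4 36 36 36 36 36 86 18 04) = 02 a9; tag = H(5f ae 5c 5c 5c 5c 5c 02 a9) = 0384 ← matches
m4: inner = H(35 c4 36 36 36 36 36 cc 46 3a) = 03 53; tag = H(5f ae 5c 5c 5c 5c 5c 03 53) = 032f

3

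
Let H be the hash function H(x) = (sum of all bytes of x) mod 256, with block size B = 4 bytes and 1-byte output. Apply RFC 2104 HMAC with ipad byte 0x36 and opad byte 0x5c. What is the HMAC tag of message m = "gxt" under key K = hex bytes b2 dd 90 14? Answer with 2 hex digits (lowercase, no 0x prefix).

Key hex bytes b2 dd 90 14 is exactly B = 4 bytes: K' = b2 dd 90 14.
K' ⊕ ipad = 84 eb a6 22.  K' ⊕ opad = ee 81 cc 48.
Inner input = (K'⊕ipad) ∥ m = 84 eb a6 22 ∥ 67 78 74.
Inner hash: sum = 132+235+166+34+103+120+116 = 906; mod 256 = 138 → 8a.
Outer input = (K'⊕opad) ∥ inner = ee 81 cc 48 ∥ 8a.
Outer hash (tag): sum = 238+129+204+72+138 = 781; mod 256 = 13 → 0d.

0d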